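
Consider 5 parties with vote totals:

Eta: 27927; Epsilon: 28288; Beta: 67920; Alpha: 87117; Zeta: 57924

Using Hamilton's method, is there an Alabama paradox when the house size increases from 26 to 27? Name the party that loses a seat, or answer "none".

At 26 seats: Eta 3, Epsilon 3, Beta 6, Alpha 8, Zeta 6.
At 27 seats: Eta 3, Epsilon 3, Beta 7, Alpha 8, Zeta 6.
No party's allocation decreased.

none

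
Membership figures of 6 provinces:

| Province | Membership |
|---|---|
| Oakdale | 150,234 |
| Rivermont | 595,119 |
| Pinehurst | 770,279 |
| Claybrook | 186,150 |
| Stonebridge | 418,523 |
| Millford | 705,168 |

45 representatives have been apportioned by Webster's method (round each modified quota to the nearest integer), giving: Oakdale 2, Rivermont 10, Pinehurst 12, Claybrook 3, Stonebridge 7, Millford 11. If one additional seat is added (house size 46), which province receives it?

Pinehurst

Priority for the next seat is population ÷ (current seats + 0.5).
Priorities: Oakdale 60093.600, Rivermont 56678.000, Pinehurst 61622.320, Claybrook 53185.714, Stonebridge 55803.067, Millford 61318.957.
Highest priority: Pinehurst.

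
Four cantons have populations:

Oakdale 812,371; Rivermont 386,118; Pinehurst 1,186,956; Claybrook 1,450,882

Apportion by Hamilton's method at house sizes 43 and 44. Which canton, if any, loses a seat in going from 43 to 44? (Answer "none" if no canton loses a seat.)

Rivermont

At 43 seats: Oakdale 9, Rivermont 5, Pinehurst 13, Claybrook 16.
At 44 seats: Oakdale 9, Rivermont 4, Pinehurst 14, Claybrook 17.
Rivermont drops from 5 to 4.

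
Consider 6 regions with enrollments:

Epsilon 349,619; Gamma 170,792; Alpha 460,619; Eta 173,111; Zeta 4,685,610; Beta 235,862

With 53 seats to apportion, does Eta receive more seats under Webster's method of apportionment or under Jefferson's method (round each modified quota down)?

Webster: Epsilon 3, Gamma 1, Alpha 4, Eta 2, Zeta 41, Beta 2.
Jefferson: Epsilon 3, Gamma 1, Alpha 4, Eta 1, Zeta 42, Beta 2.
Eta gets 2 under Webster and 1 under Jefferson.

Webster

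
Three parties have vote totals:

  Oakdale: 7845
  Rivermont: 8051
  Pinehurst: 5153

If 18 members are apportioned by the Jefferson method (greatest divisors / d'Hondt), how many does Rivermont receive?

Standard divisor 21049/18 ≈ 1169.389; standard quotas: Oakdale 6.709, Rivermont 6.885, Pinehurst 4.407.
Rounding down gives 6, 6, 4 = 16 seats, so the divisor must be adjusted.
With modified divisor 1100: modified quotas Oakdale 7.132, Rivermont 7.319, Pinehurst 4.685.
Rounding down: Oakdale 7, Rivermont 7, Pinehurst 4 (total 18).
Rivermont receives 7.

7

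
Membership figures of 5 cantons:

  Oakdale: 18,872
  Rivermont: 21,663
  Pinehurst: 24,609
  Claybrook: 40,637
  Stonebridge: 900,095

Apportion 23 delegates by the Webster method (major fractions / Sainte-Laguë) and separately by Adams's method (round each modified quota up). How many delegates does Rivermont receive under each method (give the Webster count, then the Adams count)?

0 and 1

Webster: Oakdale 0, Rivermont 0, Pinehurst 1, Claybrook 1, Stonebridge 21.
Adams: Oakdale 1, Rivermont 1, Pinehurst 1, Claybrook 1, Stonebridge 19.
Rivermont gets 0 under Webster and 1 under Adams.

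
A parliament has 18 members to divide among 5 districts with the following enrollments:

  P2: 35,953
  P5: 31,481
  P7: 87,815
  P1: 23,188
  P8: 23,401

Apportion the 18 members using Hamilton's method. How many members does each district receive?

Total 201838; standard divisor 201838/18 ≈ 11213.222.
Standard quotas: P2 3.2063, P5 2.8075, P7 7.8314, P1 2.0679, P8 2.0869.
Lower quotas: P2 3, P5 2, P7 7, P1 2, P8 2 (sum 16, leaving 2 seats).
Remainders in descending order: P7 0.8314, P5 0.8075, P2 0.2063, P8 0.0869, P1 0.0679.
Largest remainders: P7, P5 receive the extra seats.

P2 3, P5 3, P7 8, P1 2, P8 2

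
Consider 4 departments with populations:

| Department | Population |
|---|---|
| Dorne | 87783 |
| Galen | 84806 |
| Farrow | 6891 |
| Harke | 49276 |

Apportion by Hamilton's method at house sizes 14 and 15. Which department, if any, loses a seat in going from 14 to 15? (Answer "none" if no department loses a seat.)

Farrow

At 14 seats: Dorne 5, Galen 5, Farrow 1, Harke 3.
At 15 seats: Dorne 6, Galen 6, Farrow 0, Harke 3.
Farrow drops from 1 to 0.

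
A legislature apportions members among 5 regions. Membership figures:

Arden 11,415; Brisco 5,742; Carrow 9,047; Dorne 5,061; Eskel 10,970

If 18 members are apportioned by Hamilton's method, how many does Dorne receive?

2

Standard divisor: 42235 ÷ 18 ≈ 2346.389.
Standard quotas: Arden 4.8649, Brisco 2.4472, Carrow 3.8557, Dorne 2.1569, Eskel 4.6753.
Lower quotas: Arden 4, Brisco 2, Carrow 3, Dorne 2, Eskel 4 (sum 15, leaving 3 seats).
Remainders in descending order: Arden 0.8649, Carrow 0.8557, Eskel 0.6753, Brisco 0.4472, Dorne 0.1569.
The surplus seats go to Arden, Carrow, Eskel.
Dorne receives 2.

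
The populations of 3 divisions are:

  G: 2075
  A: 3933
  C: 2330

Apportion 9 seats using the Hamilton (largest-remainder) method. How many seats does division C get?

Total 8338; standard divisor 8338/9 ≈ 926.444.
Standard quotas: G 2.240, A 4.245, C 2.515.
Lower quotas: G 2, A 4, C 2 (sum 8, leaving 1 seat).
Remainders in descending order: C 0.515, A 0.245, G 0.240.
The surplus seat goes to C.
C receives 3.

3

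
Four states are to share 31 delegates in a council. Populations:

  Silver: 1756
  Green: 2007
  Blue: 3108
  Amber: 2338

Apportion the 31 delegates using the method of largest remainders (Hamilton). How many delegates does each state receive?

Silver 6, Green 7, Blue 10, Amber 8

Total 9209; standard divisor 9209/31 ≈ 297.065.
Standard quotas: Silver 5.911, Green 6.756, Blue 10.462, Amber 7.870.
Lower quotas: Silver 5, Green 6, Blue 10, Amber 7 (sum 28, leaving 3 seats).
Remainders in descending order: Silver 0.911, Amber 0.870, Green 0.756, Blue 0.462.
The surplus seats go to Silver, Amber, Green.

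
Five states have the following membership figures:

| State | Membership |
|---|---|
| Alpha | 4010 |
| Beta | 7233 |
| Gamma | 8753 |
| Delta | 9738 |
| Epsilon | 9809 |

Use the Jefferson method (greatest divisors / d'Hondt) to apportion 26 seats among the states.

Alpha 2, Beta 5, Gamma 6, Delta 6, Epsilon 7

Standard divisor 39543/26 ≈ 1520.885; standard quotas: Alpha 2.637, Beta 4.756, Gamma 5.755, Delta 6.403, Epsilon 6.450.
Rounding down gives 2, 4, 5, 6, 6 = 23 seats, so the divisor must be adjusted.
With modified divisor 1396: modified quotas Alpha 2.872, Beta 5.181, Gamma 6.270, Delta 6.976, Epsilon 7.027.
Rounding down: Alpha 2, Beta 5, Gamma 6, Delta 6, Epsilon 7 (total 26).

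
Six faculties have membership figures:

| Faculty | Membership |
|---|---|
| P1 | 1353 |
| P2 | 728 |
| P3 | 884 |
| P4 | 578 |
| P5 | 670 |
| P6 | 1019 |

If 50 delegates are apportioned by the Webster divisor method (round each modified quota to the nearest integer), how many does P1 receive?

13

Standard divisor 5232/50 ≈ 104.64; standard quotas: P1 12.930, P2 6.957, P3 8.448, P4 5.524, P5 6.403, P6 9.738.
Rounding to the nearest integer gives P1 13, P2 7, P3 8, P4 6, P5 6, P6 10 — total 50, matching the house size, so no adjustment is needed.
P1 receives 13.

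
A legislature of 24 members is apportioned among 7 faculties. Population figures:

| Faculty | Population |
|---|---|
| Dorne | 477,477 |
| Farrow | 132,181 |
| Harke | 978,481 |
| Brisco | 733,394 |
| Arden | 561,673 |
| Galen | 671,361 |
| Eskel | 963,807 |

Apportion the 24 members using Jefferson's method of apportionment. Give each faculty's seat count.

Standard divisor 4518374/24 ≈ 188265.583; standard quotas: Dorne 2.536, Farrow 0.702, Harke 5.197, Brisco 3.896, Arden 2.983, Galen 3.566, Eskel 5.119.
Rounding down gives 2, 0, 5, 3, 2, 3, 5 = 20 seats, so the divisor must be adjusted.
With modified divisor 161900: modified quotas Dorne 2.949, Farrow 0.816, Harke 6.044, Brisco 4.530, Arden 3.469, Galen 4.147, Eskel 5.953.
Rounding down: Dorne 2, Farrow 0, Harke 6, Brisco 4, Arden 3, Galen 4, Eskel 5 (total 24).

Dorne=2; Farrow=0; Harke=6; Brisco=4; Arden=3; Galen=4; Eskel=5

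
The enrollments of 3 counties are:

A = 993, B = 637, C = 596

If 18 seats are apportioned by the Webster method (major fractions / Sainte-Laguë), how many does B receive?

5

Standard divisor 2226/18 ≈ 123.667; standard quotas: A 8.030, B 5.151, C 4.819.
Rounding to the nearest integer gives A 8, B 5, C 5 — total 18, matching the house size, so no adjustment is needed.
B receives 5.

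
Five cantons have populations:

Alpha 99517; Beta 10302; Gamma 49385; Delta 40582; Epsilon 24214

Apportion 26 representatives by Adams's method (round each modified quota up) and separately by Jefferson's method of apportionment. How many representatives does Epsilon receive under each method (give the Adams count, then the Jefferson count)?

3 and 2

Adams: Alpha 11, Beta 2, Gamma 5, Delta 5, Epsilon 3.
Jefferson: Alpha 12, Beta 1, Gamma 6, Delta 5, Epsilon 2.
Epsilon gets 3 under Adams and 2 under Jefferson.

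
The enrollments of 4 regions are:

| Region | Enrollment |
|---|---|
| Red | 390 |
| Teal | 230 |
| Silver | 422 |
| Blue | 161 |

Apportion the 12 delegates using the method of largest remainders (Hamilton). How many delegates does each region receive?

Red=4, Teal=2, Silver=4, Blue=2

Total 1203; standard divisor 1203/12 ≈ 100.25.
Standard quotas: Red 3.890, Teal 2.294, Silver 4.209, Blue 1.606.
Lower quotas: Red 3, Teal 2, Silver 4, Blue 1 (sum 10, leaving 2 seats).
Remainders in descending order: Red 0.890, Blue 0.606, Teal 0.294, Silver 0.209.
Largest remainders: Red, Blue receive the extra seats.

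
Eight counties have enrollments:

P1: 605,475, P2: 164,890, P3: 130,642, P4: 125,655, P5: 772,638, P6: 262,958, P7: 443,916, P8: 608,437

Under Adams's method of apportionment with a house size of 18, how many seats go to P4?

1

Standard divisor 3114611/18 ≈ 173033.944; standard quotas: P1 3.499, P2 0.953, P3 0.755, P4 0.726, P5 4.465, P6 1.520, P7 2.565, P8 3.516.
Rounding up gives 4, 1, 1, 1, 5, 2, 3, 4 = 21 seats, so the divisor must be adjusted.
With modified divisor 212400: modified quotas P1 2.851, P2 0.776, P3 0.615, P4 0.592, P5 3.638, P6 1.238, P7 2.090, P8 2.865.
Rounding up: P1 3, P2 1, P3 1, P4 1, P5 4, P6 2, P7 3, P8 3 (total 18).
P4 receives 1.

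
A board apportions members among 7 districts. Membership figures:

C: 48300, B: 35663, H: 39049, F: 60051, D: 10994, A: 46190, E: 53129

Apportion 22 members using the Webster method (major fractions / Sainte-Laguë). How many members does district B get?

Standard divisor 293376/22 ≈ 13335.273; standard quotas: C 3.622, B 2.674, H 2.928, F 4.503, D 0.824, A 3.464, E 3.984.
Rounding to the nearest integer gives 4, 3, 3, 5, 1, 3, 4 = 23 seats, so the divisor must be adjusted.
With modified divisor 13600: modified quotas C 3.551, B 2.622, H 2.871, F 4.416, D 0.808, A 3.396, E 3.907.
Rounding to the nearest integer: C 4, B 3, H 3, F 4, D 1, A 3, E 4 (total 22).
B receives 3.

3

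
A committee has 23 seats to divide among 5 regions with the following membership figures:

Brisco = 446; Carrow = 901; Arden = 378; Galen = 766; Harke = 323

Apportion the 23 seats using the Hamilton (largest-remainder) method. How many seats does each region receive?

Brisco 4; Carrow 7; Arden 3; Galen 6; Harke 3

Standard divisor: 2814 ÷ 23 ≈ 122.348.
Standard quotas: Brisco 3.645, Carrow 7.364, Arden 3.090, Galen 6.261, Harke 2.640.
Lower quotas: Brisco 3, Carrow 7, Arden 3, Galen 6, Harke 2 (sum 21, leaving 2 seats).
Remainders in descending order: Brisco 0.645, Harke 0.640, Carrow 0.364, Galen 0.261, Arden 0.090.
Largest remainders: Brisco, Harke receive the extra seats.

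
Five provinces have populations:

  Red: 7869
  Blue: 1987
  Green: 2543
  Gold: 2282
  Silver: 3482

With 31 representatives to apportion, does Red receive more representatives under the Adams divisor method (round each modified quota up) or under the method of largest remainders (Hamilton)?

Adams: Red 13, Blue 4, Green 4, Gold 4, Silver 6.
Hamilton: Red 14, Blue 3, Green 4, Gold 4, Silver 6.
Red gets 13 under Adams and 14 under Hamilton.

Hamilton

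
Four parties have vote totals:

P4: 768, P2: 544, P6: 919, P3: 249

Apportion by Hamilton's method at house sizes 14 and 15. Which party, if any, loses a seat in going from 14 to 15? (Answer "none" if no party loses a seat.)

At 14 seats: P4 4, P2 3, P6 5, P3 2.
At 15 seats: P4 5, P2 3, P6 6, P3 1.
P3 drops from 2 to 1.

P3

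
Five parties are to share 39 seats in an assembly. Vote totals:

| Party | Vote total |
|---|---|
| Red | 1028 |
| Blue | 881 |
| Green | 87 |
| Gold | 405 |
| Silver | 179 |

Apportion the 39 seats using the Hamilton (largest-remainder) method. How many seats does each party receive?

Red 16, Blue 13, Green 1, Gold 6, Silver 3

Total 2580; standard divisor 2580/39 ≈ 66.154.
Standard quotas: Red 15.540, Blue 13.317, Green 1.315, Gold 6.122, Silver 2.706.
Lower quotas: Red 15, Blue 13, Green 1, Gold 6, Silver 2 (sum 37, leaving 2 seats).
Remainders in descending order: Silver 0.706, Red 0.540, Blue 0.317, Green 0.315, Gold 0.122.
The surplus seats go to Silver, Red.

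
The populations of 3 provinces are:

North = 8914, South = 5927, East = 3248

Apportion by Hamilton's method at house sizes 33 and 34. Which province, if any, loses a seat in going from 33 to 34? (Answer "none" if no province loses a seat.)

At 33 seats: North 16, South 11, East 6.
At 34 seats: North 17, South 11, East 6.
No province's allocation decreased.

none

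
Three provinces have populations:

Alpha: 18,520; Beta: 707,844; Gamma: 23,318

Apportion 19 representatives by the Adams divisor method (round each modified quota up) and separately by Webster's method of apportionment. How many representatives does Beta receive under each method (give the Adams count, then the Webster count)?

Adams: Alpha 1, Beta 17, Gamma 1.
Webster: Alpha 0, Beta 18, Gamma 1.
Beta gets 17 under Adams and 18 under Webster.

17 and 18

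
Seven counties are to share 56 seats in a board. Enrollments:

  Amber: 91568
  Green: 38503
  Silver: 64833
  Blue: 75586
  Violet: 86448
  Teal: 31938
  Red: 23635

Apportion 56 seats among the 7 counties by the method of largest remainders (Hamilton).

Total 412511; standard divisor 412511/56 ≈ 7366.268.
Standard quotas: Amber 12.4307, Green 5.2269, Silver 8.8013, Blue 10.2611, Violet 11.7357, Teal 4.3357, Red 3.2085.
Lower quotas: Amber 12, Green 5, Silver 8, Blue 10, Violet 11, Teal 4, Red 3 (sum 53, leaving 3 seats).
Remainders in descending order: Silver 0.8013, Violet 0.7357, Amber 0.4307, Teal 0.3357, Blue 0.2611, Green 0.2269, Red 0.2085.
The surplus seats go to Silver, Violet, Amber.

Amber 13, Green 5, Silver 9, Blue 10, Violet 12, Teal 4, Red 3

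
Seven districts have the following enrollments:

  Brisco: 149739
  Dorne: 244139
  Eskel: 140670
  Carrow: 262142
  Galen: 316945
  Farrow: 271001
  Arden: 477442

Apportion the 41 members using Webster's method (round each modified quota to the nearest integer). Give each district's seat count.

Standard divisor 1862078/41 ≈ 45416.537; standard quotas: Brisco 3.297, Dorne 5.376, Eskel 3.097, Carrow 5.772, Galen 6.979, Farrow 5.967, Arden 10.513.
Rounding to the nearest integer gives Brisco 3, Dorne 5, Eskel 3, Carrow 6, Galen 7, Farrow 6, Arden 11 — total 41, matching the house size, so no adjustment is needed.

Brisco 3, Dorne 5, Eskel 3, Carrow 6, Galen 7, Farrow 6, Arden 11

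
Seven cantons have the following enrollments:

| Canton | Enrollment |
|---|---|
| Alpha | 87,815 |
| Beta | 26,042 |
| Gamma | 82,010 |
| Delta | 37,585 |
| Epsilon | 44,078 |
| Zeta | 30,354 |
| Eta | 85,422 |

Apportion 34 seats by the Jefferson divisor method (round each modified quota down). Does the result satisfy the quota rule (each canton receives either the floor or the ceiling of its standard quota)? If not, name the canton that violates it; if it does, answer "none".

none

Standard quotas: Alpha 7.591, Beta 2.251, Gamma 7.089, Delta 3.249, Epsilon 3.810, Zeta 2.624, Eta 7.384.
Jefferson allocation: Alpha 8, Beta 2, Gamma 7, Delta 3, Epsilon 4, Zeta 2, Eta 8.
Every allocation lies between the lower and upper quota.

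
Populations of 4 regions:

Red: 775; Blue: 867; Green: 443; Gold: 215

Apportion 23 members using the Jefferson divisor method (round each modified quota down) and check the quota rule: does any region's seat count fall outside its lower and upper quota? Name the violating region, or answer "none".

none

Standard quotas: Red 7.750, Blue 8.670, Green 4.430, Gold 2.150.
Jefferson allocation: Red 8, Blue 9, Green 4, Gold 2.
Every allocation lies between the lower and upper quota.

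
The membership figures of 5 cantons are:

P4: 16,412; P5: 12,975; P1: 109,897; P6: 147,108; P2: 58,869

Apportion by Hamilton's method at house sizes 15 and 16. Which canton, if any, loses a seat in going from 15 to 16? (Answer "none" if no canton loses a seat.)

P5

At 15 seats: P4 1, P5 1, P1 5, P6 6, P2 2.
At 16 seats: P4 1, P5 0, P1 5, P6 7, P2 3.
P5 drops from 1 to 0.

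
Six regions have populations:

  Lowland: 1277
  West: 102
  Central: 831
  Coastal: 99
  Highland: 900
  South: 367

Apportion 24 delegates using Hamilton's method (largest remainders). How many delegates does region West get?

Total 3576; standard divisor 3576/24 = 149.
Standard quotas: Lowland 8.570, West 0.685, Central 5.577, Coastal 0.664, Highland 6.040, South 2.463.
Lower quotas: Lowland 8, West 0, Central 5, Coastal 0, Highland 6, South 2 (sum 21, leaving 3 seats).
Remainders in descending order: West 0.685, Coastal 0.664, Central 0.577, Lowland 0.570, South 0.463, Highland 0.040.
Largest remainders: West, Coastal, Central receive the extra seats.
West receives 1.

1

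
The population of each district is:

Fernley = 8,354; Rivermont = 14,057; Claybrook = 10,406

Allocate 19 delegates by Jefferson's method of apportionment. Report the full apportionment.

Fernley 5, Rivermont 8, Claybrook 6

Standard divisor 32817/19 ≈ 1727.211; standard quotas: Fernley 4.837, Rivermont 8.139, Claybrook 6.025.
Rounding down gives 4, 8, 6 = 18 seats, so the divisor must be adjusted.
With modified divisor 1600: modified quotas Fernley 5.221, Rivermont 8.786, Claybrook 6.504.
Rounding down: Fernley 5, Rivermont 8, Claybrook 6 (total 19).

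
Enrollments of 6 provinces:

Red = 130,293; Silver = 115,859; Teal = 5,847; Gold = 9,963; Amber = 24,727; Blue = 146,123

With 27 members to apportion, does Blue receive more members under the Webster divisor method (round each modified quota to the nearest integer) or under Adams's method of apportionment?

Webster: Red 8, Silver 7, Teal 0, Gold 1, Amber 2, Blue 9.
Adams: Red 8, Silver 7, Teal 1, Gold 1, Amber 2, Blue 8.
Blue gets 9 under Webster and 8 under Adams.

Webster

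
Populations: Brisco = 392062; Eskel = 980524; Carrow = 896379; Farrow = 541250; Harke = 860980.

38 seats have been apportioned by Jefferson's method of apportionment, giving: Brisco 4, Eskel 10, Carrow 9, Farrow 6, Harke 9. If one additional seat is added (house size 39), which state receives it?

Priority for the next seat is population ÷ (current seats + 1).
Priorities: Brisco 78412.400, Eskel 89138.545, Carrow 89637.900, Farrow 77321.429, Harke 86098.000.
Highest priority: Carrow.

Carrow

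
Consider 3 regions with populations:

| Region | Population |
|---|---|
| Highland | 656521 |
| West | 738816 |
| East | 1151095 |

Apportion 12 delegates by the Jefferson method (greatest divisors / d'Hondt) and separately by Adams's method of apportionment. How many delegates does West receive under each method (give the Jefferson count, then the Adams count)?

3 and 4

Jefferson: Highland 3, West 3, East 6.
Adams: Highland 3, West 4, East 5.
West gets 3 under Jefferson and 4 under Adams.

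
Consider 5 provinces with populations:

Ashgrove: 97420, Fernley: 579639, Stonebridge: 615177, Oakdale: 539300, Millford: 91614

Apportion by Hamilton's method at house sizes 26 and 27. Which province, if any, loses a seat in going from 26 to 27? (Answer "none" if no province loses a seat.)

Ashgrove

At 26 seats: Ashgrove 2, Fernley 8, Stonebridge 8, Oakdale 7, Millford 1.
At 27 seats: Ashgrove 1, Fernley 8, Stonebridge 9, Oakdale 8, Millford 1.
Ashgrove drops from 2 to 1.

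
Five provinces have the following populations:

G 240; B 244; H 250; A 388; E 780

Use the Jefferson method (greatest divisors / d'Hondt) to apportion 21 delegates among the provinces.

G: 2; B: 3; H: 3; A: 4; E: 9

Standard divisor 1902/21 ≈ 90.571; standard quotas: G 2.650, B 2.694, H 2.760, A 4.284, E 8.612.
Rounding down gives 2, 2, 2, 4, 8 = 18 seats, so the divisor must be adjusted.
With modified divisor 80.7: modified quotas G 2.974, B 3.024, H 3.098, A 4.808, E 9.665.
Rounding down: G 2, B 3, H 3, A 4, E 9 (total 21).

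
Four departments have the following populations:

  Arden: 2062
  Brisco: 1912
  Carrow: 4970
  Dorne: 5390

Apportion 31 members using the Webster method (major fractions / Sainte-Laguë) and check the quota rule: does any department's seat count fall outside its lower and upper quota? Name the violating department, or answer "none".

Standard quotas: Arden 4.459, Brisco 4.135, Carrow 10.749, Dorne 11.657.
Webster allocation: Arden 4, Brisco 4, Carrow 11, Dorne 12.
Every allocation lies between the lower and upper quota.

none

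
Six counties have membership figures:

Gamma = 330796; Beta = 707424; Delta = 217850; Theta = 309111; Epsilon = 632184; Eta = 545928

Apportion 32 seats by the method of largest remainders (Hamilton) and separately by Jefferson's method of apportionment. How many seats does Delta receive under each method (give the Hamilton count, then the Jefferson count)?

Hamilton: Gamma 4, Beta 8, Delta 3, Theta 4, Epsilon 7, Eta 6.
Jefferson: Gamma 4, Beta 9, Delta 2, Theta 3, Epsilon 8, Eta 6.
Delta gets 3 under Hamilton and 2 under Jefferson.

3 and 2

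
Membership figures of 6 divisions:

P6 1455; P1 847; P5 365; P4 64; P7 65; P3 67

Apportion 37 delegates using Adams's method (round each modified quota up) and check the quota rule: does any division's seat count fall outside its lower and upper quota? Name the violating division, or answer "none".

none

Standard quotas: P6 18.804, P1 10.946, P5 4.717, P4 0.827, P7 0.840, P3 0.866.
Adams allocation: P6 18, P1 11, P5 5, P4 1, P7 1, P3 1.
Every allocation lies between the lower and upper quota.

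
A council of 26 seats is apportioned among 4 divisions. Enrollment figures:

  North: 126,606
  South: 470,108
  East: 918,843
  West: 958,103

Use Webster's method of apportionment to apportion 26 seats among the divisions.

Standard divisor 2473660/26 ≈ 95140.769; standard quotas: North 1.331, South 4.941, East 9.658, West 10.070.
Rounding to the nearest integer gives North 1, South 5, East 10, West 10 — total 26, matching the house size, so no adjustment is needed.

North=1, South=5, East=10, West=10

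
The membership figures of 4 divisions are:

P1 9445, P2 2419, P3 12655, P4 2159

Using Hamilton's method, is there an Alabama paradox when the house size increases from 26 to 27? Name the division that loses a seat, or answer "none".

At 26 seats: P1 9, P2 3, P3 12, P4 2.
At 27 seats: P1 10, P2 2, P3 13, P4 2.
P2 drops from 3 to 2.

P2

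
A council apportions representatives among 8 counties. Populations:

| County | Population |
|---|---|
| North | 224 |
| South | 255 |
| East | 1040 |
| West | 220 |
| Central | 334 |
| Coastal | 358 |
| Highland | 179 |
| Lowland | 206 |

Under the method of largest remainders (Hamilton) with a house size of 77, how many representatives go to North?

The standard divisor is 2816/77 ≈ 36.571.
Standard quotas: North 6.125, South 6.973, East 28.438, West 6.016, Central 9.133, Coastal 9.789, Highland 4.895, Lowland 5.633.
Lower quotas: North 6, South 6, East 28, West 6, Central 9, Coastal 9, Highland 4, Lowland 5 (sum 73, leaving 4 seats).
Remainders in descending order: South 0.973, Highland 0.895, Coastal 0.789, Lowland 0.633, East 0.438, Central 0.133, North 0.125, West 0.016.
Largest remainders: South, Highland, Coastal, Lowland receive the extra seats.
North receives 6.

6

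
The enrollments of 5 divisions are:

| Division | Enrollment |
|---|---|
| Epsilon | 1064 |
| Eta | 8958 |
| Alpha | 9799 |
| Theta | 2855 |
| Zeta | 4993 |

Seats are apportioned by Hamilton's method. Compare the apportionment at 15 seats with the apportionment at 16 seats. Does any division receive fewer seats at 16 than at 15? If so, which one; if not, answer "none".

Epsilon

At 15 seats: Epsilon 1, Eta 5, Alpha 5, Theta 1, Zeta 3.
At 16 seats: Epsilon 0, Eta 5, Alpha 6, Theta 2, Zeta 3.
Epsilon drops from 1 to 0.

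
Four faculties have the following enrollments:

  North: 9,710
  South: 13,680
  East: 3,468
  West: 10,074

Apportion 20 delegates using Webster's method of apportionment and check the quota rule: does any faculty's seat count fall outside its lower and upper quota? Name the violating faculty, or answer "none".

Standard quotas: North 5.258, South 7.408, East 1.878, West 5.455.
Webster allocation: North 5, South 7, East 2, West 6.
Every allocation lies between the lower and upper quota.

none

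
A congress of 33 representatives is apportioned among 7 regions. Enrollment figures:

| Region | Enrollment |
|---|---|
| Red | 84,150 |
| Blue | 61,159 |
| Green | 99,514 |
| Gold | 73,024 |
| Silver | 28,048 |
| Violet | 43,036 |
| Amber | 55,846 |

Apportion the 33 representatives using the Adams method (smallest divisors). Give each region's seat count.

Standard divisor 444777/33 ≈ 13478.091; standard quotas: Red 6.243, Blue 4.538, Green 7.383, Gold 5.418, Silver 2.081, Violet 3.193, Amber 4.143.
Rounding up gives 7, 5, 8, 6, 3, 4, 5 = 38 seats, so the divisor must be adjusted.
With modified divisor 14500: modified quotas Red 5.803, Blue 4.218, Green 6.863, Gold 5.036, Silver 1.934, Violet 2.968, Amber 3.851.
Rounding up: Red 6, Blue 5, Green 7, Gold 6, Silver 2, Violet 3, Amber 4 (total 33).

Red: 6, Blue: 5, Green: 7, Gold: 6, Silver: 2, Violet: 3, Amber: 4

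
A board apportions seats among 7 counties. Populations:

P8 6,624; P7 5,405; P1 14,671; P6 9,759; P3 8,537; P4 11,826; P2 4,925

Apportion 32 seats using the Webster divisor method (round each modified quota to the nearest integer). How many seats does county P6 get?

Standard divisor 61747/32 ≈ 1929.594; standard quotas: P8 3.433, P7 2.801, P1 7.603, P6 5.058, P3 4.424, P4 6.129, P2 2.552.
Rounding to the nearest integer gives P8 3, P7 3, P1 8, P6 5, P3 4, P4 6, P2 3 — total 32, matching the house size, so no adjustment is needed.
P6 receives 5.

5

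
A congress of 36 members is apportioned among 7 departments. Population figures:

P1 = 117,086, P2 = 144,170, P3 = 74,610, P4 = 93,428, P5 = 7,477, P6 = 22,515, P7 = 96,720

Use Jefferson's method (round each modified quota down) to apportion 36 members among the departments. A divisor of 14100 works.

With modified divisor 14100: modified quotas P1 8.304, P2 10.225, P3 5.291, P4 6.626, P5 0.530, P6 1.597, P7 6.860.
Rounding down: P1 8, P2 10, P3 5, P4 6, P5 0, P6 1, P7 6 (total 36).

P1 8, P2 10, P3 5, P4 6, P5 0, P6 1, P7 6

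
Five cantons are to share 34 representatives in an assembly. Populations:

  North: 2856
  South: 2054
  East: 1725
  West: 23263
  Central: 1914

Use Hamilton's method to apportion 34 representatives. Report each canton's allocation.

The standard divisor is 31812/34 ≈ 935.647.
Standard quotas: North 3.0524, South 2.1953, East 1.8436, West 24.8630, Central 2.0456.
Lower quotas: North 3, South 2, East 1, West 24, Central 2 (sum 32, leaving 2 seats).
Remainders in descending order: West 0.8630, East 0.8436, South 0.1953, North 0.0524, Central 0.0456.
The surplus seats go to West, East.

North=3; South=2; East=2; West=25; Central=2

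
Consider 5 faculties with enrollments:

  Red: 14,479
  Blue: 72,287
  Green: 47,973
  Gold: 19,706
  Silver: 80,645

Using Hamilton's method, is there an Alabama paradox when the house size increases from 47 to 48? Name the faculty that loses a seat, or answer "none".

none

At 47 seats: Red 3, Blue 14, Green 10, Gold 4, Silver 16.
At 48 seats: Red 3, Blue 15, Green 10, Gold 4, Silver 16.
No faculty's allocation decreased.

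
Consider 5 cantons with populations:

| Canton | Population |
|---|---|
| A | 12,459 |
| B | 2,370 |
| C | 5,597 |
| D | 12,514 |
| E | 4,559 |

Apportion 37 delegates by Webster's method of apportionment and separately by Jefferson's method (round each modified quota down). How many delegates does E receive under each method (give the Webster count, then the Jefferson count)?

5 and 4

Webster: A 12, B 2, C 6, D 12, E 5.
Jefferson: A 13, B 2, C 5, D 13, E 4.
E gets 5 under Webster and 4 under Jefferson.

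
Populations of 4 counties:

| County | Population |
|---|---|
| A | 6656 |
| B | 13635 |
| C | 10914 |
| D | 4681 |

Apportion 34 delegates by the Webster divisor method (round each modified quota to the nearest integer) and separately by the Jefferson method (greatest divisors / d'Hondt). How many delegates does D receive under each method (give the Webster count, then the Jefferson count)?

Webster: A 6, B 13, C 10, D 5.
Jefferson: A 6, B 13, C 11, D 4.
D gets 5 under Webster and 4 under Jefferson.

5 and 4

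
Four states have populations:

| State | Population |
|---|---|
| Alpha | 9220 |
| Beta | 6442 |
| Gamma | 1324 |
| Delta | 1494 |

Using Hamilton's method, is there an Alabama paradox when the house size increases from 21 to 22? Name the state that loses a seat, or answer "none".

Gamma

At 21 seats: Alpha 10, Beta 7, Gamma 2, Delta 2.
At 22 seats: Alpha 11, Beta 8, Gamma 1, Delta 2.
Gamma drops from 2 to 1.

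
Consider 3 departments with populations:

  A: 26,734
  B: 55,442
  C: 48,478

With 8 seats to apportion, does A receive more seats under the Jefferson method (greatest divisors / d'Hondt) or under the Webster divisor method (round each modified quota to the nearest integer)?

Jefferson: A 1, B 4, C 3.
Webster: A 2, B 3, C 3.
A gets 1 under Jefferson and 2 under Webster.

Webster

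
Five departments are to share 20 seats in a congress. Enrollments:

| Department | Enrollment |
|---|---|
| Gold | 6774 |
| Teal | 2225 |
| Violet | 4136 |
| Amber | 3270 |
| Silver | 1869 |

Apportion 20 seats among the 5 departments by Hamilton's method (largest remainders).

Standard divisor: 18274 ÷ 20 ≈ 913.7.
Standard quotas: Gold 7.4138, Teal 2.4352, Violet 4.5266, Amber 3.5789, Silver 2.0455.
Lower quotas: Gold 7, Teal 2, Violet 4, Amber 3, Silver 2 (sum 18, leaving 2 seats).
Remainders in descending order: Amber 0.5789, Violet 0.5266, Teal 0.4352, Gold 0.4138, Silver 0.0455.
Largest remainders: Amber, Violet receive the extra seats.

Gold: 7, Teal: 2, Violet: 5, Amber: 4, Silver: 2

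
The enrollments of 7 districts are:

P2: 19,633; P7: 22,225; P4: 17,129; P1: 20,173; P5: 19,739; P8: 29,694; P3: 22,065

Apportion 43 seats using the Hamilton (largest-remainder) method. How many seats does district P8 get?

The standard divisor is 150658/43 ≈ 3503.674.
Standard quotas: P2 5.6035, P7 6.3433, P4 4.8889, P1 5.7577, P5 5.6338, P8 8.4751, P3 6.2977.
Lower quotas: P2 5, P7 6, P4 4, P1 5, P5 5, P8 8, P3 6 (sum 39, leaving 4 seats).
Remainders in descending order: P4 0.8889, P1 0.7577, P5 0.6338, P2 0.6035, P8 0.4751, P7 0.3433, P3 0.2977.
Largest remainders: P4, P1, P5, P2 receive the extra seats.
P8 receives 8.

8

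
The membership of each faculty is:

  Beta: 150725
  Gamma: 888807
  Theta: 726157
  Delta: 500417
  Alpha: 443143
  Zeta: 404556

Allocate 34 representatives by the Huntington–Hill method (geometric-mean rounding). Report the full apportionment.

With divisor 92526: modified quotas Beta 1.629, Gamma 9.606, Theta 7.848, Delta 5.408, Alpha 4.789, Zeta 4.372.
Geometric-mean thresholds: Beta √(1·2)=1.414, Gamma √(9·10)=9.487, Theta √(7·8)=7.483, Delta √(5·6)=5.477, Alpha √(4·5)=4.472, Zeta √(4·5)=4.472.
Each quota rounded against its threshold gives Beta 2, Gamma 10, Theta 8, Delta 5, Alpha 5, Zeta 4 (total 34).

Beta=2, Gamma=10, Theta=8, Delta=5, Alpha=5, Zeta=4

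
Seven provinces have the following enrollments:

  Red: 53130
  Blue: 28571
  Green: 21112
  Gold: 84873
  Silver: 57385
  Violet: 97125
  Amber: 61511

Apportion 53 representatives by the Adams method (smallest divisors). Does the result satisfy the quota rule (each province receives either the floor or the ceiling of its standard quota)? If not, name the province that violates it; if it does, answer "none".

Standard quotas: Red 6.975, Blue 3.751, Green 2.772, Gold 11.142, Silver 7.534, Violet 12.751, Amber 8.075.
Adams allocation: Red 7, Blue 4, Green 3, Gold 11, Silver 8, Violet 12, Amber 8.
Every allocation lies between the lower and upper quota.

none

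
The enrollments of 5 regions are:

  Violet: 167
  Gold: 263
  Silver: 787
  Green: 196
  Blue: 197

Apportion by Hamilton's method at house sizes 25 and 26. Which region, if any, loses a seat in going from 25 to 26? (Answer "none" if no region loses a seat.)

At 25 seats: Violet 3, Gold 4, Silver 12, Green 3, Blue 3.
At 26 seats: Violet 3, Gold 4, Silver 13, Green 3, Blue 3.
No region's allocation decreased.

none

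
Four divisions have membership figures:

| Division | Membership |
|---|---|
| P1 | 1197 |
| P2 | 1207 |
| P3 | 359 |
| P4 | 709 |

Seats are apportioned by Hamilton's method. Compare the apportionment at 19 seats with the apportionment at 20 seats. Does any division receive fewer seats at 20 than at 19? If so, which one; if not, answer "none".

At 19 seats: P1 6, P2 7, P3 2, P4 4.
At 20 seats: P1 7, P2 7, P3 2, P4 4.
No division's allocation decreased.

none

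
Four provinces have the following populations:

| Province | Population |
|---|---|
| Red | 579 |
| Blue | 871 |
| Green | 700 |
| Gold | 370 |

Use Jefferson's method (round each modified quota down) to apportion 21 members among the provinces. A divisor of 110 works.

Red 5; Blue 7; Green 6; Gold 3

With modified divisor 110: modified quotas Red 5.264, Blue 7.918, Green 6.364, Gold 3.364.
Rounding down: Red 5, Blue 7, Green 6, Gold 3 (total 21).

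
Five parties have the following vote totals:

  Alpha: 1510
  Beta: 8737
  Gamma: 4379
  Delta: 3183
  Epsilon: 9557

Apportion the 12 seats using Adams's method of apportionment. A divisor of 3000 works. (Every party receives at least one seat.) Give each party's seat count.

With modified divisor 3000: modified quotas Alpha 0.503, Beta 2.912, Gamma 1.460, Delta 1.061, Epsilon 3.186.
Rounding up: Alpha 1, Beta 3, Gamma 2, Delta 2, Epsilon 4 (total 12).

Alpha=1, Beta=3, Gamma=2, Delta=2, Epsilon=4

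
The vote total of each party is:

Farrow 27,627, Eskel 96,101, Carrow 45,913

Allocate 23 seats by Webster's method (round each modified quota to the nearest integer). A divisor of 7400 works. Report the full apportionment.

With modified divisor 7400: modified quotas Farrow 3.733, Eskel 12.987, Carrow 6.204.
Rounding to the nearest integer: Farrow 4, Eskel 13, Carrow 6 (total 23).

Farrow 4; Eskel 13; Carrow 6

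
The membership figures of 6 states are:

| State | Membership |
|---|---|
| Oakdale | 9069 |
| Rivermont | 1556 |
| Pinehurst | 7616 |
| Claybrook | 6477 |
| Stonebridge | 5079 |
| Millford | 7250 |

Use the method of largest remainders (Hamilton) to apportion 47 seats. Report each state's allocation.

Oakdale=12; Rivermont=2; Pinehurst=10; Claybrook=8; Stonebridge=6; Millford=9

Total 37047; standard divisor 37047/47 ≈ 788.234.
Standard quotas: Oakdale 11.5055, Rivermont 1.9740, Pinehurst 9.6621, Claybrook 8.2171, Stonebridge 6.4435, Millford 9.1978.
Lower quotas: Oakdale 11, Rivermont 1, Pinehurst 9, Claybrook 8, Stonebridge 6, Millford 9 (sum 44, leaving 3 seats).
Remainders in descending order: Rivermont 0.9740, Pinehurst 0.6621, Oakdale 0.5055, Stonebridge 0.4435, Claybrook 0.2171, Millford 0.1978.
The surplus seats go to Rivermont, Pinehurst, Oakdale.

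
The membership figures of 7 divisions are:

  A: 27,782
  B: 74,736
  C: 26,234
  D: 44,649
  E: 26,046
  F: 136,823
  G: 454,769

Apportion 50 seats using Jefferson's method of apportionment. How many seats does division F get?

Standard divisor 791039/50 ≈ 15820.78; standard quotas: A 1.756, B 4.724, C 1.658, D 2.822, E 1.646, F 8.648, G 28.745.
Rounding down gives 1, 4, 1, 2, 1, 8, 28 = 45 seats, so the divisor must be adjusted.
With modified divisor 14780: modified quotas A 1.880, B 5.057, C 1.775, D 3.021, E 1.762, F 9.257, G 30.769.
Rounding down: A 1, B 5, C 1, D 3, E 1, F 9, G 30 (total 50).
F receives 9.

9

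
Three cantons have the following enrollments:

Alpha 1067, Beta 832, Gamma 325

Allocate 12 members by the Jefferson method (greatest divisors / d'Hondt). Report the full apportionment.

Standard divisor 2224/12 ≈ 185.333; standard quotas: Alpha 5.757, Beta 4.489, Gamma 1.754.
Rounding down gives 5, 4, 1 = 10 seats, so the divisor must be adjusted.
With modified divisor 164.4: modified quotas Alpha 6.490, Beta 5.061, Gamma 1.977.
Rounding down: Alpha 6, Beta 5, Gamma 1 (total 12).

Alpha 6; Beta 5; Gamma 1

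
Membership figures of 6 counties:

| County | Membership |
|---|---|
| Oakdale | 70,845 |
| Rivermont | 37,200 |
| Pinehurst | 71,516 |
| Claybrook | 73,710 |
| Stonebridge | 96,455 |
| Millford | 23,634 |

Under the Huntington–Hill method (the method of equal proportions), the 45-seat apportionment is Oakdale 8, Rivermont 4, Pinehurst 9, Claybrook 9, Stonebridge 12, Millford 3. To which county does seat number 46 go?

Priority for the next seat is population ÷ (√(s·(s+1))).
Priorities: Oakdale 8349.163, Rivermont 8318.173, Pinehurst 7538.448, Claybrook 7769.716, Stonebridge 7722.581, Millford 6822.548.
Highest priority: Oakdale.

Oakdale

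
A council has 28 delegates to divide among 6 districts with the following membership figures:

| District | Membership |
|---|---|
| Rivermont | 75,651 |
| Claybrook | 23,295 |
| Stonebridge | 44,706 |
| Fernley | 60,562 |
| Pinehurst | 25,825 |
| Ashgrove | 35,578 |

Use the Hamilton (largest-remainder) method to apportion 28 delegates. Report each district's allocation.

Standard divisor: 265617 ÷ 28 ≈ 9486.321.
Standard quotas: Rivermont 7.9747, Claybrook 2.4556, Stonebridge 4.7127, Fernley 6.3841, Pinehurst 2.7223, Ashgrove 3.7505.
Lower quotas: Rivermont 7, Claybrook 2, Stonebridge 4, Fernley 6, Pinehurst 2, Ashgrove 3 (sum 24, leaving 4 seats).
Remainders in descending order: Rivermont 0.9747, Ashgrove 0.7505, Pinehurst 0.7223, Stonebridge 0.7127, Claybrook 0.4556, Fernley 0.3841.
Largest remainders: Rivermont, Ashgrove, Pinehurst, Stonebridge receive the extra seats.

Rivermont: 8, Claybrook: 2, Stonebridge: 5, Fernley: 6, Pinehurst: 3, Ashgrove: 4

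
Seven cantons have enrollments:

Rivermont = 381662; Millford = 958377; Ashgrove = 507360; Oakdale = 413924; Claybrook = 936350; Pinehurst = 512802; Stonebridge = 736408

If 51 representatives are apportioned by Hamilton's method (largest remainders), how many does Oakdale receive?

5

The standard divisor is 4446883/51 ≈ 87193.784.
Standard quotas: Rivermont 4.3772, Millford 10.9913, Ashgrove 5.8188, Oakdale 4.7472, Claybrook 10.7387, Pinehurst 5.8812, Stonebridge 8.4456.
Lower quotas: Rivermont 4, Millford 10, Ashgrove 5, Oakdale 4, Claybrook 10, Pinehurst 5, Stonebridge 8 (sum 46, leaving 5 seats).
Remainders in descending order: Millford 0.9913, Pinehurst 0.8812, Ashgrove 0.8188, Oakdale 0.7472, Claybrook 0.7387, Stonebridge 0.4456, Rivermont 0.3772.
Largest remainders: Millford, Pinehurst, Ashgrove, Oakdale, Claybrook receive the extra seats.
Oakdale receives 5.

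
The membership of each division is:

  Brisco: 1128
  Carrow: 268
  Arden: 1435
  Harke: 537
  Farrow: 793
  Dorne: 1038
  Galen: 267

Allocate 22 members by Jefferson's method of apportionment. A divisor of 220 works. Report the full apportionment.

With modified divisor 220: modified quotas Brisco 5.127, Carrow 1.218, Arden 6.523, Harke 2.441, Farrow 3.605, Dorne 4.718, Galen 1.214.
Rounding down: Brisco 5, Carrow 1, Arden 6, Harke 2, Farrow 3, Dorne 4, Galen 1 (total 22).

Brisco 5, Carrow 1, Arden 6, Harke 2, Farrow 3, Dorne 4, Galen 1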